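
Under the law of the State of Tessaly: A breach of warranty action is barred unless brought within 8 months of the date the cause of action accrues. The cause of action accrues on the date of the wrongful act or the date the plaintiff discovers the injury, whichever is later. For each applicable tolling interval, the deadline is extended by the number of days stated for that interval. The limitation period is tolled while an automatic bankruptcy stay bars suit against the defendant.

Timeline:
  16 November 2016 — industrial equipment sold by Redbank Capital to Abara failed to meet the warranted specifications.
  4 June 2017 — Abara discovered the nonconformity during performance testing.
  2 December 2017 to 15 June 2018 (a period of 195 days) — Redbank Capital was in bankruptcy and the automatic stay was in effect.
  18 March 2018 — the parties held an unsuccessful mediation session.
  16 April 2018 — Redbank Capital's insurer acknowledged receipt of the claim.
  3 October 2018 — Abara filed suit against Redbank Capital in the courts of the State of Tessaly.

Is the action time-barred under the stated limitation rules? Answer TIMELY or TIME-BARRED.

TIME-BARRED

The claim accrued on 4 June 2017 — the later of the 16 November 2016 act and the 4 June 2017 discovery.
Adding the 8 months base period to 4 June 2017 gives a deadline of 4 February 2018, before any tolling.
The automatic bankruptcy stay from 2 December 2017 to 15 June 2018 tolled the period for 195 days, extending the deadline to 18 August 2018.
The other events in the timeline have no effect on the limitation period under the stated rules.
Filing on 3 October 2018 missed the 18 August 2018 deadline — the action is time-barred.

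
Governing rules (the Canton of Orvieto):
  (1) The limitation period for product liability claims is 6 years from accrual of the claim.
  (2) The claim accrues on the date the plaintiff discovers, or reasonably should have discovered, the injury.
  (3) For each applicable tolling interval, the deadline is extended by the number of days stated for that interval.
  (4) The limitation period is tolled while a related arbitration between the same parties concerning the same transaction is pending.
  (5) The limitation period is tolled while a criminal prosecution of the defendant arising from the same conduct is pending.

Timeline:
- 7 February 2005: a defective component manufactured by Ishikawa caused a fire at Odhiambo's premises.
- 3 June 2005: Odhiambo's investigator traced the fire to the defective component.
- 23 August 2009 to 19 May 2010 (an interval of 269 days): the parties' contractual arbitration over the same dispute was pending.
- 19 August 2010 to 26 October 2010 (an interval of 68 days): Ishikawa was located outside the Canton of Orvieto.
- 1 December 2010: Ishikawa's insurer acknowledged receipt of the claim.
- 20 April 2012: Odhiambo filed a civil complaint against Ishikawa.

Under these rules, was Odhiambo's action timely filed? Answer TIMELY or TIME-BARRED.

The claim did not accrue until Odhiambo discovered the injury on 3 June 2005; the 7 February 2005 act date does not start the clock under the stated rule.
Adding the 6 years base period to 3 June 2005 gives a deadline of 3 June 2011, before any tolling.
The pending related arbitration from 23 August 2009 to 19 May 2010 tolled the period for 269 days, extending the deadline to 27 February 2012.
Although the defendant's absence ran from 19 August 2010 to 26 October 2010, the stated rules do not make that a tolling event, so it is disregarded.
The other events in the timeline have no effect on the limitation period under the stated rules.
Odhiambo filed on 20 April 2012, after the 27 February 2012 deadline, so the action is time-barred.

TIME-BARRED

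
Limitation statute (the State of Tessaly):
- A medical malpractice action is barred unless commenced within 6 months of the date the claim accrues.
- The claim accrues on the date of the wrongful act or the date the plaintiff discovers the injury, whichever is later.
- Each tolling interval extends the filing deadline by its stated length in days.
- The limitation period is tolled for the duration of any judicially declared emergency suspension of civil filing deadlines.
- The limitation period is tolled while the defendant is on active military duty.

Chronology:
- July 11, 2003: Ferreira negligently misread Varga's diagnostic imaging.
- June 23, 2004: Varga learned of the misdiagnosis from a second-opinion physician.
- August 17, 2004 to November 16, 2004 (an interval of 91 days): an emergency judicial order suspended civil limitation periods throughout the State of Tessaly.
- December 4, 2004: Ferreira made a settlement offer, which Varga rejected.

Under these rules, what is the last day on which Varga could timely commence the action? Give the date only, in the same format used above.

The claim accrued on June 23, 2004 — the later of the July 11, 2003 act and the June 23, 2004 discovery.
Adding the 6 months base period to June 23, 2004 gives a deadline of December 23, 2004, before any tolling.
The period was tolled for 91 days by the emergency suspension of filing deadlines (August 17, 2004 to November 16, 2004), pushing the deadline to March 24, 2005.
None of the other events listed affects the running of the period under the stated rules.

March 24, 2005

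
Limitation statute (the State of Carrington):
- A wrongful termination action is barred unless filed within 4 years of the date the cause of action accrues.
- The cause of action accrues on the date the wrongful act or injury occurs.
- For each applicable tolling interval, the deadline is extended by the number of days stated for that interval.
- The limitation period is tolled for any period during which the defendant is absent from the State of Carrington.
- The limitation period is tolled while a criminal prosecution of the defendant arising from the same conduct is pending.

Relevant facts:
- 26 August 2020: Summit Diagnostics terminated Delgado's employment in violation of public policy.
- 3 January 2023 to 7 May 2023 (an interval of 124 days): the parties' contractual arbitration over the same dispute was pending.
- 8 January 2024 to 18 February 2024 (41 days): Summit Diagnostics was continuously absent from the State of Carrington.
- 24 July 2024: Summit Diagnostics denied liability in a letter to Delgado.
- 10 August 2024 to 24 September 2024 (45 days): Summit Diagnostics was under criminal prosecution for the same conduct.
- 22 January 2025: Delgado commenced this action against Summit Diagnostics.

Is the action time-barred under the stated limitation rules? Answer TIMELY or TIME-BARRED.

The cause of action accrued on 26 August 2020, the date of the act.
Adding the 4 years base period to 26 August 2020 gives a deadline of 26 August 2024, before any tolling.
The defendant's absence from the jurisdiction from 8 January 2024 to 18 February 2024 tolled the period for 41 days, extending the deadline to 6 October 2024.
The period was tolled for 45 days by the pending criminal prosecution (10 August 2024 to 24 September 2024), pushing the deadline to 20 November 2024.
No stated provision tolls the period for a pending arbitration, so the interval from 3 January 2023 to 7 May 2023 has no effect on the deadline.
Nothing else in the chronology tolls or restarts the period.
The 22 January 2025 filing falls after the 20 November 2024 deadline; the claim is time-barred.

TIME-BARRED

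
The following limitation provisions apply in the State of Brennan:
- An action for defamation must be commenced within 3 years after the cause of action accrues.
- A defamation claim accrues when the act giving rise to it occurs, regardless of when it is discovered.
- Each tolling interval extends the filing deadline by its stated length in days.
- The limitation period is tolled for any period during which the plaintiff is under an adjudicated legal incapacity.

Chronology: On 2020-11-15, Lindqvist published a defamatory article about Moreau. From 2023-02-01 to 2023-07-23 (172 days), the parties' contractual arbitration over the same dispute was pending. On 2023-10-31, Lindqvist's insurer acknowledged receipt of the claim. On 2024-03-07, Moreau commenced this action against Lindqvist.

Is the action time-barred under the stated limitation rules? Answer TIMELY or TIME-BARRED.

The limitation period began to run on 2020-11-15.
The untolled deadline — 3 years after 2020-11-15 — is 2023-11-15.
No stated provision tolls the period for a pending arbitration, so the interval from 2023-02-01 to 2023-07-23 has no effect on the deadline.
None of the other events listed affects the running of the period under the stated rules.
Filing on 2024-03-07 missed the 2023-11-15 deadline — the action is time-barred.

TIME-BARRED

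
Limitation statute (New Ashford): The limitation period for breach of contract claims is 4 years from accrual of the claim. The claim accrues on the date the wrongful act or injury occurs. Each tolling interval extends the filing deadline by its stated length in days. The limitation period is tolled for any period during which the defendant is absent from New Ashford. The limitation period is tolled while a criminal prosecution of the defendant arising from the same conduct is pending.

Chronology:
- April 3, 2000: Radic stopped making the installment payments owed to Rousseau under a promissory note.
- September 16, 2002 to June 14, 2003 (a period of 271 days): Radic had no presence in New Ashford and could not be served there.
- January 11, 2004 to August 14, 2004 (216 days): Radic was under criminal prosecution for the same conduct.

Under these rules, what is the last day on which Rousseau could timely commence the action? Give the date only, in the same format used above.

August 3, 2005

The claim accrued on April 3, 2000, when the wrongful act occurred.
Adding the 4 years base period to April 3, 2000 gives a deadline of April 3, 2004, before any tolling.
The defendant's absence from the jurisdiction from September 16, 2002 to June 14, 2003 tolled the period for 271 days, extending the deadline to December 30, 2004.
The pending criminal prosecution from January 11, 2004 to August 14, 2004 tolled the period for 216 days, extending the deadline to August 3, 2005.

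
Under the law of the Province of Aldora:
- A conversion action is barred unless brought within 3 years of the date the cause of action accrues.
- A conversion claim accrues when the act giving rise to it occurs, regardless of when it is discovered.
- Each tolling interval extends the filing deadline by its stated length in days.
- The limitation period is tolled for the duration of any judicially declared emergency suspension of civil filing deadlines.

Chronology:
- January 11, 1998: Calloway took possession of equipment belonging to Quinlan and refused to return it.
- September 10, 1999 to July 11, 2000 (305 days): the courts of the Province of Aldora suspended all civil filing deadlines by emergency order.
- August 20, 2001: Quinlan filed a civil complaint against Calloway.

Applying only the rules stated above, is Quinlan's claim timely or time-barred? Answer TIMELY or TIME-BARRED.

TIMELY

The claim accrued on January 11, 1998, when the wrongful act occurred.
3 years from January 11, 1998 is January 11, 2001.
The emergency suspension of filing deadlines from September 10, 1999 to July 11, 2000 tolled the period for 305 days, extending the deadline to November 12, 2001.
The August 20, 2001 filing precedes the November 12, 2001 deadline; the claim is timely.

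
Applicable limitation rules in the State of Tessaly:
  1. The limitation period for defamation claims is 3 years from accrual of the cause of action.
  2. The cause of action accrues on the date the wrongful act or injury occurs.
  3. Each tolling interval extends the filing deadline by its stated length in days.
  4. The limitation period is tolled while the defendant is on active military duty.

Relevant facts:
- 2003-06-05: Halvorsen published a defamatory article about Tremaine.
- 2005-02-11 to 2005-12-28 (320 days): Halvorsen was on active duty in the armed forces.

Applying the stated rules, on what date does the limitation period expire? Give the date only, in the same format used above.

The limitation period began to run on 2003-06-05.
The untolled deadline — 3 years after 2003-06-05 — is 2006-06-05.
Because the defendant's active military service ran from 2005-02-11 to 2005-12-28, the deadline is extended by 320 days to 2007-04-21.

2007-04-21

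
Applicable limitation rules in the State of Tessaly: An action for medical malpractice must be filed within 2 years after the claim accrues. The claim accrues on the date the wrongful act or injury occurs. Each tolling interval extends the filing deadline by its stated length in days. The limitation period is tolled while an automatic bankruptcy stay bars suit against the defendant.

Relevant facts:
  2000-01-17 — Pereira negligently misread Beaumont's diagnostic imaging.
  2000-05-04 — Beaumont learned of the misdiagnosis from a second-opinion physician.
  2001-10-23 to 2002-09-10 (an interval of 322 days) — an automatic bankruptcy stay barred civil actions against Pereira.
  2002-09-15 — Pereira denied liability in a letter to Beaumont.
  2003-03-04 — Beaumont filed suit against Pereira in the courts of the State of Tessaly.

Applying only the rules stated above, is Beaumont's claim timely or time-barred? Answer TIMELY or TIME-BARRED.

TIME-BARRED

Because the rule ties accrual to occurrence, the claim accrued on 2000-01-17, not on the 2000-05-04 discovery date.
Adding the 2 years base period to 2000-01-17 gives a deadline of 2002-01-17, before any tolling.
The period was tolled for 322 days by the automatic bankruptcy stay (2001-10-23 to 2002-09-10), pushing the deadline to 2002-12-05.
None of the other events listed affects the running of the period under the stated rules.
The 2003-03-04 filing falls after the 2002-12-05 deadline; the claim is time-barred.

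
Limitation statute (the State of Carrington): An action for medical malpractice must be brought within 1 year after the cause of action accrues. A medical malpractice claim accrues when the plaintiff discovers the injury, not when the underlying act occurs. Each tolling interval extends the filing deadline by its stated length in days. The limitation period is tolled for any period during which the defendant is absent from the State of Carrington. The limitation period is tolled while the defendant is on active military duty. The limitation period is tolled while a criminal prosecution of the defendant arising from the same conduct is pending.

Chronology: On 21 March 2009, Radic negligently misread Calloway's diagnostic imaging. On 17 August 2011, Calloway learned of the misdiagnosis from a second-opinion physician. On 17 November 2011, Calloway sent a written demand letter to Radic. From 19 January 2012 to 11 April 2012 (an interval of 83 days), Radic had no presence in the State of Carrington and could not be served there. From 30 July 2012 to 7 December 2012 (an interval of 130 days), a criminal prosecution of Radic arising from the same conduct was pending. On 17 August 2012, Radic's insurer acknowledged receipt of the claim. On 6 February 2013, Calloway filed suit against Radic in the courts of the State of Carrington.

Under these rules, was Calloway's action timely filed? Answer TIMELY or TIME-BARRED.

TIMELY

Under the discovery rule, the claim accrued on 17 August 2011, when Calloway discovered the injury — not on the 21 March 2009 date of the underlying act.
1 year from 17 August 2011 is 17 August 2012.
The defendant's absence from the jurisdiction from 19 January 2012 to 11 April 2012 tolled the period for 83 days, extending the deadline to 8 November 2012.
The pending criminal prosecution from 30 July 2012 to 7 December 2012 tolled the period for 130 days, extending the deadline to 18 March 2013.
None of the other events listed affects the running of the period under the stated rules.
Calloway filed on 6 February 2013, before the 18 March 2013 deadline, so the action is timely.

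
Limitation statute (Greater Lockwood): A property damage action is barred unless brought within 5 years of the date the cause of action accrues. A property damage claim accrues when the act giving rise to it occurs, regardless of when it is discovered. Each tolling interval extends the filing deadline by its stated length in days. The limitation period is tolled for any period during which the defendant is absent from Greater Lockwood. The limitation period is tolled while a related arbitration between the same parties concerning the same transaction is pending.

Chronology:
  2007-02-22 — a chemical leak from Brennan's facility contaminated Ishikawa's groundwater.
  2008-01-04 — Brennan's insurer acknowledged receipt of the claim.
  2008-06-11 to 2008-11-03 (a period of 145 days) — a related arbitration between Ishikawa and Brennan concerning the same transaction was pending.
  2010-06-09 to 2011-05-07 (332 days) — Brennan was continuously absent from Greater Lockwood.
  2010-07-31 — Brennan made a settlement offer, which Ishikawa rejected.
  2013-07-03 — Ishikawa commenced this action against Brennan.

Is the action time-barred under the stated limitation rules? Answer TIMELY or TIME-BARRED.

TIME-BARRED

The claim accrued on 2007-02-22, when the wrongful act occurred.
The untolled deadline — 5 years after 2007-02-22 — is 2012-02-22.
The period was tolled for 145 days by the pending related arbitration (2008-06-11 to 2008-11-03), pushing the deadline to 2012-07-16.
Because the defendant's absence from the jurisdiction ran from 2010-06-09 to 2011-05-07, the deadline is extended by 332 days to 2013-06-13.
The other events in the timeline have no effect on the limitation period under the stated rules.
Ishikawa filed on 2013-07-03, after the 2013-06-13 deadline, so the action is time-barred.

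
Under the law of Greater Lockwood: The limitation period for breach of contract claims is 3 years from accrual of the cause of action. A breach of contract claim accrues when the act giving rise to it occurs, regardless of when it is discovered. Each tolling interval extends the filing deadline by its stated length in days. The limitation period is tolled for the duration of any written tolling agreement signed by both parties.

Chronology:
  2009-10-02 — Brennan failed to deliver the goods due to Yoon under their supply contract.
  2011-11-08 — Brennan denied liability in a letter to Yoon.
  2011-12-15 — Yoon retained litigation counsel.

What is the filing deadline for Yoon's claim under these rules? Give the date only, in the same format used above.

2012-10-02

The limitation period began to run on 2009-10-02.
Adding the 3 years base period to 2009-10-02 gives a deadline of 2012-10-02, before any tolling.
None of the other events listed affects the running of the period under the stated rules.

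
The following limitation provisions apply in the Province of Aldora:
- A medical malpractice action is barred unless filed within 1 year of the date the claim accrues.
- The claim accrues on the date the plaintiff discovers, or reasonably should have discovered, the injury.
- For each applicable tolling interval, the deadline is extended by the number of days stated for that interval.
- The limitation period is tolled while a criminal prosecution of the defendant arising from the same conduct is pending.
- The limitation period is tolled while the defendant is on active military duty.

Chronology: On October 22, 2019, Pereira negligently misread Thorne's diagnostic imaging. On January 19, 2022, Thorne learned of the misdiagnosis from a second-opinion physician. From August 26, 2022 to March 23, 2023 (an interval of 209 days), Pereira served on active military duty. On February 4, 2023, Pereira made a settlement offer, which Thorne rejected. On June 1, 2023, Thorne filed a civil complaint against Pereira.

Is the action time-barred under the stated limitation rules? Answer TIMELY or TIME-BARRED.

TIMELY

Accrual is tied to discovery, so the period began on January 19, 2022 rather than on October 22, 2019 when the act occurred.
Adding the 1 year base period to January 19, 2022 gives a deadline of January 19, 2023, before any tolling.
The defendant's active military service from August 26, 2022 to March 23, 2023 tolled the period for 209 days, extending the deadline to August 16, 2023.
The other events in the timeline have no effect on the limitation period under the stated rules.
The June 1, 2023 filing precedes the August 16, 2023 deadline; the claim is timely.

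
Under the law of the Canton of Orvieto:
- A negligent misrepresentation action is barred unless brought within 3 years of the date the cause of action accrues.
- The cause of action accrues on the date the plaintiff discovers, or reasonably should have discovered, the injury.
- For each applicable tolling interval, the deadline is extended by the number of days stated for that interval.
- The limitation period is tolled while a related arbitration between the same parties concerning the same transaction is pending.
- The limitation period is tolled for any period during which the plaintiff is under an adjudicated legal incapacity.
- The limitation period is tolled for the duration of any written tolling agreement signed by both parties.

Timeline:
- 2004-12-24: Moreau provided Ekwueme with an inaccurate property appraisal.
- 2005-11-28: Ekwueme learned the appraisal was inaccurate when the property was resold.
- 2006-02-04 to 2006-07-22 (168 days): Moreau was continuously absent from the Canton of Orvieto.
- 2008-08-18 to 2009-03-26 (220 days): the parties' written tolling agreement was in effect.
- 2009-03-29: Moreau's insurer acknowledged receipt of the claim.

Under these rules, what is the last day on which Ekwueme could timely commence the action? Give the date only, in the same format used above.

2009-07-06

Under the discovery rule, the claim accrued on 2005-11-28, when Ekwueme discovered the injury — not on the 2004-12-24 date of the underlying act.
Adding the 3 years base period to 2005-11-28 gives a deadline of 2008-11-28, before any tolling.
The period was tolled for 220 days by the written tolling agreement (2008-08-18 to 2009-03-26), pushing the deadline to 2009-07-06.
Although the defendant's absence ran from 2006-02-04 to 2006-07-22, the stated rules do not make that a tolling event, so it is disregarded.
The other events in the timeline have no effect on the limitation period under the stated rules.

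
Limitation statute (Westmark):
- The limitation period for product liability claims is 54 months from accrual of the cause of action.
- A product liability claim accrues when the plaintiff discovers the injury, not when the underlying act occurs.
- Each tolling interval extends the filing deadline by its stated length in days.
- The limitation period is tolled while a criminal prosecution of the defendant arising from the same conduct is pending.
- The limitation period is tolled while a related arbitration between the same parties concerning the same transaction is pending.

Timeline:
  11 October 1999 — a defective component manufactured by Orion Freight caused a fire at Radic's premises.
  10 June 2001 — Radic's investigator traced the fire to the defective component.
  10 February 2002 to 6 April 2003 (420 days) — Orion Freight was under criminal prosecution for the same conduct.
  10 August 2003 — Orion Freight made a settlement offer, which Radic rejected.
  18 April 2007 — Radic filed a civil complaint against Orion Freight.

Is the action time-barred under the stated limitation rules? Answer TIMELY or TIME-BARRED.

TIME-BARRED

Under the discovery rule, the claim accrued on 10 June 2001, when Radic discovered the injury — not on the 11 October 1999 date of the underlying act.
54 months from 10 June 2001 is 10 December 2005.
The period was tolled for 420 days by the pending criminal prosecution (10 February 2002 to 6 April 2003), pushing the deadline to 3 February 2007.
The other events in the timeline have no effect on the limitation period under the stated rules.
Filing on 18 April 2007 missed the 3 February 2007 deadline — the action is time-barred.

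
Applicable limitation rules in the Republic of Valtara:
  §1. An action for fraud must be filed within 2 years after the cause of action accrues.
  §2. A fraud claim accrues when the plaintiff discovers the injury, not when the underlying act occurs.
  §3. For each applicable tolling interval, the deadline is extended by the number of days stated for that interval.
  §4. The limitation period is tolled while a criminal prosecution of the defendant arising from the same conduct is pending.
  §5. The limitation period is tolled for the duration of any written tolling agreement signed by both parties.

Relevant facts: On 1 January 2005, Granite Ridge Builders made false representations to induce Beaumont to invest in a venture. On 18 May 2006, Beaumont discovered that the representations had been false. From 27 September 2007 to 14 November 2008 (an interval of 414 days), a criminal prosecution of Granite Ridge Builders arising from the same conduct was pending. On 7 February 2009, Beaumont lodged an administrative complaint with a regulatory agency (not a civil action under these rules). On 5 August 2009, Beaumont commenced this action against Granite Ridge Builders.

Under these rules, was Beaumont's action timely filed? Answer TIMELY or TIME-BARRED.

The claim did not accrue until Beaumont discovered the injury on 18 May 2006; the 1 January 2005 act date does not start the clock under the stated rule.
The untolled deadline — 2 years after 18 May 2006 — is 18 May 2008.
Because the pending criminal prosecution ran from 27 September 2007 to 14 November 2008, the deadline is extended by 414 days to 6 July 2009.
The other events in the timeline have no effect on the limitation period under the stated rules.
Filing on 5 August 2009 missed the 6 July 2009 deadline — the action is time-barred.

TIME-BARRED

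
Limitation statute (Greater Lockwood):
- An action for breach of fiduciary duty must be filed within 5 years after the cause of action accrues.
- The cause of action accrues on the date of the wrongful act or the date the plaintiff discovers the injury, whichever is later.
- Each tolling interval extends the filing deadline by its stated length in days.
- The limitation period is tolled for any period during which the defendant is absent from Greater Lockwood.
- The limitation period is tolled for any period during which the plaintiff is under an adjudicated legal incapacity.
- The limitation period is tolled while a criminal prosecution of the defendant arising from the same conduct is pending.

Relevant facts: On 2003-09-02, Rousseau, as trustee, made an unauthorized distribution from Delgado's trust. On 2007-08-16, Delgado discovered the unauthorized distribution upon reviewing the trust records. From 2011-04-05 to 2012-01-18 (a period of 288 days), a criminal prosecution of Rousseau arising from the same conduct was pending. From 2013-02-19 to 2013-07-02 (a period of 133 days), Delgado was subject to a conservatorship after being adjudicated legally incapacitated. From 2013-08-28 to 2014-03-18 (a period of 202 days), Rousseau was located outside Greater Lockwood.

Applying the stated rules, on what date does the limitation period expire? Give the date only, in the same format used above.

Because discovery on 2007-08-16 post-dates the 2003-09-02 act, accrual under the later-of rule falls on 2007-08-16.
The untolled deadline — 5 years after 2007-08-16 — is 2012-08-16.
The period was tolled for 288 days by the pending criminal prosecution (2011-04-05 to 2012-01-18), pushing the deadline to 2013-05-31.
The plaintiff's legal incapacity from 2013-02-19 to 2013-07-02 tolled the period for 133 days, extending the deadline to 2013-10-11.
The defendant's absence from the jurisdiction from 2013-08-28 to 2014-03-18 tolled the period for 202 days, extending the deadline to 2014-05-01.

2014-05-01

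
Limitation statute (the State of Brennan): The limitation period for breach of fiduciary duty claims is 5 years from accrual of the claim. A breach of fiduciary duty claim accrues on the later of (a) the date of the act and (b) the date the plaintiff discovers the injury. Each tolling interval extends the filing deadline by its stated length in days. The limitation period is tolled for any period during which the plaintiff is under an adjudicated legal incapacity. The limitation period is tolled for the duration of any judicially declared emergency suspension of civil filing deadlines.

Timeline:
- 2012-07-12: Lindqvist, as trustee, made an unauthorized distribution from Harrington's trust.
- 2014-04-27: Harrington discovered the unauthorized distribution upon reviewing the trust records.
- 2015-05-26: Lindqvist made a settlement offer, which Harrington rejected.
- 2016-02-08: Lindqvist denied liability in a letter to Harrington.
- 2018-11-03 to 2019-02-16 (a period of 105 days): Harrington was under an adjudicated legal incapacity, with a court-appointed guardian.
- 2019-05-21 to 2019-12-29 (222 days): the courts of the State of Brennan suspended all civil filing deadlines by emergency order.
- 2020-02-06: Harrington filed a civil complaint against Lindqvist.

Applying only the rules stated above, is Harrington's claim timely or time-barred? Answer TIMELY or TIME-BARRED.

TIMELY

Because discovery on 2014-04-27 post-dates the 2012-07-12 act, accrual under the later-of rule falls on 2014-04-27.
The untolled deadline — 5 years after 2014-04-27 — is 2019-04-27.
Because the plaintiff's legal incapacity ran from 2018-11-03 to 2019-02-16, the deadline is extended by 105 days to 2019-08-10.
The period was tolled for 222 days by the emergency suspension of filing deadlines (2019-05-21 to 2019-12-29), pushing the deadline to 2020-03-19.
The other events in the timeline have no effect on the limitation period under the stated rules.
The 2020-02-06 filing precedes the 2020-03-19 deadline; the claim is timely.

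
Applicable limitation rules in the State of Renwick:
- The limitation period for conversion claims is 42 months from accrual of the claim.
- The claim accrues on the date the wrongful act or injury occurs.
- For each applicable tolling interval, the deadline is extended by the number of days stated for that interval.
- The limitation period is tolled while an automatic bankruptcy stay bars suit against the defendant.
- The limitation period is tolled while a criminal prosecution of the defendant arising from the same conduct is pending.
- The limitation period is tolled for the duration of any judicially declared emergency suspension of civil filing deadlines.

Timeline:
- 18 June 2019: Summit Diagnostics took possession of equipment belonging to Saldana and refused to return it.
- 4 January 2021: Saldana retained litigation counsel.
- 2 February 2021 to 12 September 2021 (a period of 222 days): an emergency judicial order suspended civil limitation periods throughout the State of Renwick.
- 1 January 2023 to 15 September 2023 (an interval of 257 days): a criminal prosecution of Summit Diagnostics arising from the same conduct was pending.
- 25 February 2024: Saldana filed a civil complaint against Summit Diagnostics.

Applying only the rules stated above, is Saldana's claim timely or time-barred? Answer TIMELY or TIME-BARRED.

The claim accrued on 18 June 2019, when the wrongful act occurred.
Adding the 42 months base period to 18 June 2019 gives a deadline of 18 December 2022, before any tolling.
The period was tolled for 222 days by the emergency suspension of filing deadlines (2 February 2021 to 12 September 2021), pushing the deadline to 28 July 2023.
The period was tolled for 257 days by the pending criminal prosecution (1 January 2023 to 15 September 2023), pushing the deadline to 10 April 2024.
None of the other events listed affects the running of the period under the stated rules.
Filing on 25 February 2024 beat the 10 April 2024 deadline — the action is timely.

TIMELY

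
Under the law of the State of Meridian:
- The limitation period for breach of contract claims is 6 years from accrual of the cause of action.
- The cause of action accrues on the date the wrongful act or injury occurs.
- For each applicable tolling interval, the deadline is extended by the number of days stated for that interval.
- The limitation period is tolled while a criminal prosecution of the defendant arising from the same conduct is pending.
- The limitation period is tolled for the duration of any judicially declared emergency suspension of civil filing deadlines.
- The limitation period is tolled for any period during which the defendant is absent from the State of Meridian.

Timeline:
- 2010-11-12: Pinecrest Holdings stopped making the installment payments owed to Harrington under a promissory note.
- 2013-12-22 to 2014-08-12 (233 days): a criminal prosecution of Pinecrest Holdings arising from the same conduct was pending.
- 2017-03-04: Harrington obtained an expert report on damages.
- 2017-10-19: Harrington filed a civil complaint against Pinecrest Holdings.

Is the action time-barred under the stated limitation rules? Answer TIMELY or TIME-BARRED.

The limitation period began to run on 2010-11-12.
The untolled deadline — 6 years after 2010-11-12 — is 2016-11-12.
The pending criminal prosecution from 2013-12-22 to 2014-08-12 tolled the period for 233 days, extending the deadline to 2017-07-03.
None of the other events listed affects the running of the period under the stated rules.
The 2017-10-19 filing falls after the 2017-07-03 deadline; the claim is time-barred.

TIME-BARRED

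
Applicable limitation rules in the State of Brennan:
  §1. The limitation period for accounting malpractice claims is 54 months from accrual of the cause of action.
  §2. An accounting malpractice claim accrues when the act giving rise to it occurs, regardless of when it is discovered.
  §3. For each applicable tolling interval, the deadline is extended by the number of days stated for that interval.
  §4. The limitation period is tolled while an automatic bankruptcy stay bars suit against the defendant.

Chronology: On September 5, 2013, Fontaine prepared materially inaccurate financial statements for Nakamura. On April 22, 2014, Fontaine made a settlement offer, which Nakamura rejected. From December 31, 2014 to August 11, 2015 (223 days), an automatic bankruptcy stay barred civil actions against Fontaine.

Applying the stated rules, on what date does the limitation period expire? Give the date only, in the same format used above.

The claim accrued on September 5, 2013, when the wrongful act occurred.
54 months from September 5, 2013 is March 5, 2018.
Because the automatic bankruptcy stay ran from December 31, 2014 to August 11, 2015, the deadline is extended by 223 days to October 14, 2018.
None of the other events listed affects the running of the period under the stated rules.

October 14, 2018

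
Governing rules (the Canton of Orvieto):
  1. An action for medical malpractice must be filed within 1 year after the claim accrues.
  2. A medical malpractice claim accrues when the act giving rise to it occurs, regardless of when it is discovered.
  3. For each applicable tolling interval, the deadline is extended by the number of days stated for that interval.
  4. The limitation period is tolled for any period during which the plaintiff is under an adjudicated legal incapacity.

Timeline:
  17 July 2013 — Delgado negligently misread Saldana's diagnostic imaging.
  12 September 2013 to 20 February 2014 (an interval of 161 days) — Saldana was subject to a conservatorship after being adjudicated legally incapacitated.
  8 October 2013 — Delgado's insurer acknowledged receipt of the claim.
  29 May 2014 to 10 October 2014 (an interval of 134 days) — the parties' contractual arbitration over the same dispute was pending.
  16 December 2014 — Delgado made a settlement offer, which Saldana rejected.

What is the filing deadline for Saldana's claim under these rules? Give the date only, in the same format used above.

The claim accrued on 17 July 2013, the date of the act.
The untolled deadline — 1 year after 17 July 2013 — is 17 July 2014.
The period was tolled for 161 days by the plaintiff's legal incapacity (12 September 2013 to 20 February 2014), pushing the deadline to 25 December 2014.
No stated provision tolls the period for a pending arbitration, so the interval from 29 May 2014 to 10 October 2014 has no effect on the deadline.
None of the other events listed affects the running of the period under the stated rules.

25 December 2014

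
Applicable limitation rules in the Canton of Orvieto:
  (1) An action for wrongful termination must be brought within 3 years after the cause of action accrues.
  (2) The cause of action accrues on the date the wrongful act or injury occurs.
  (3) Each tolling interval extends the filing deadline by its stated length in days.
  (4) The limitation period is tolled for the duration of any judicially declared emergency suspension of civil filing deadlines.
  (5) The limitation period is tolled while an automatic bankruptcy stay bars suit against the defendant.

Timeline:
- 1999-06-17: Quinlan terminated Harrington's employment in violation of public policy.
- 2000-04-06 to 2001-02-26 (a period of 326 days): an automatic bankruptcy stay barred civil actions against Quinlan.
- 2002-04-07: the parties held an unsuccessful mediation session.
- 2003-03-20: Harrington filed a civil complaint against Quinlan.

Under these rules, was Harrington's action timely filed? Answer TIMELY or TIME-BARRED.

The limitation period began to run on 1999-06-17.
The untolled deadline — 3 years after 1999-06-17 — is 2002-06-17.
The automatic bankruptcy stay from 2000-04-06 to 2001-02-26 tolled the period for 326 days, extending the deadline to 2003-05-09.
None of the other events listed affects the running of the period under the stated rules.
Harrington filed on 2003-03-20, before the 2003-05-09 deadline, so the action is timely.

TIMELY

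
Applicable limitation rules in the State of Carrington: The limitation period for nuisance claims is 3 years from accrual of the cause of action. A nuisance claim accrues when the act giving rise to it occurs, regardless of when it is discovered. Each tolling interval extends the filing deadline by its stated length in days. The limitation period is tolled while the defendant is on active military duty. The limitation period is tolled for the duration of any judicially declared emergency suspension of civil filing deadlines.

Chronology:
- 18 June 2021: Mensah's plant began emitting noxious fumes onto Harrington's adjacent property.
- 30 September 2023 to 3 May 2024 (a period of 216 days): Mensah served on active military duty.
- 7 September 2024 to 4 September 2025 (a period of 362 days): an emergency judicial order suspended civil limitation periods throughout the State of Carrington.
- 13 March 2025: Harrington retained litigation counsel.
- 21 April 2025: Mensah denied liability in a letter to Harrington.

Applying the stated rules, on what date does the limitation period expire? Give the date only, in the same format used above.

The limitation period began to run on 18 June 2021.
The untolled deadline — 3 years after 18 June 2021 — is 18 June 2024.
Because the defendant's active military service ran from 30 September 2023 to 3 May 2024, the deadline is extended by 216 days to 20 January 2025.
The emergency suspension of filing deadlines from 7 September 2024 to 4 September 2025 tolled the period for 362 days, extending the deadline to 17 January 2026.
The other events in the timeline have no effect on the limitation period under the stated rules.

17 January 2026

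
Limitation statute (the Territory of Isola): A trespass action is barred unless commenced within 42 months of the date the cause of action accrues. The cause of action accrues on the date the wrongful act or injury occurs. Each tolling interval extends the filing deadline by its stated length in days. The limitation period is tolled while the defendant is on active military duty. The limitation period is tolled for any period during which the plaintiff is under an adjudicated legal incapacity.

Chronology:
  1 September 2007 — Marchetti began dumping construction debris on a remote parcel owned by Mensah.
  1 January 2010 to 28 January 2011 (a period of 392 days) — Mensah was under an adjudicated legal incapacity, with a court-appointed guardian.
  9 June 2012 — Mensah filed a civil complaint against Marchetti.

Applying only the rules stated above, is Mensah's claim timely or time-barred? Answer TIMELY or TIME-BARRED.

The limitation period began to run on 1 September 2007.
Adding the 42 months base period to 1 September 2007 gives a deadline of 1 March 2011, before any tolling.
Because the plaintiff's legal incapacity ran from 1 January 2010 to 28 January 2011, the deadline is extended by 392 days to 27 March 2012.
Filing on 9 June 2012 missed the 27 March 2012 deadline — the action is time-barred.

TIME-BARRED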